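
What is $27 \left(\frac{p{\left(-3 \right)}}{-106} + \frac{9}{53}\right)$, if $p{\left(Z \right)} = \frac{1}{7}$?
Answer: $\frac{3375}{742} \approx 4.5485$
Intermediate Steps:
$p{\left(Z \right)} = \frac{1}{7}$
$27 \left(\frac{p{\left(-3 \right)}}{-106} + \frac{9}{53}\right) = 27 \left(\frac{1}{7 \left(-106\right)} + \frac{9}{53}\right) = 27 \left(\frac{1}{7} \left(- \frac{1}{106}\right) + 9 \cdot \frac{1}{53}\right) = 27 \left(- \frac{1}{742} + \frac{9}{53}\right) = 27 \cdot \frac{125}{742} = \frac{3375}{742}$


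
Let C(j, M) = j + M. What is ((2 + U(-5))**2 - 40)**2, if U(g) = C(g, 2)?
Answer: 1521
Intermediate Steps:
C(j, M) = M + j
U(g) = 2 + g
((2 + U(-5))**2 - 40)**2 = ((2 + (2 - 5))**2 - 40)**2 = ((2 - 3)**2 - 40)**2 = ((-1)**2 - 40)**2 = (1 - 40)**2 = (-39)**2 = 1521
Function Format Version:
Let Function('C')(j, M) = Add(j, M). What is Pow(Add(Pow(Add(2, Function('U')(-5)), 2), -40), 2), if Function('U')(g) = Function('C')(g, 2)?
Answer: 1521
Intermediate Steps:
Function('C')(j, M) = Add(M, j)
Function('U')(g) = Add(2, g)
Pow(Add(Pow(Add(2, Function('U')(-5)), 2), -40), 2) = Pow(Add(Pow(Add(2, Add(2, -5)), 2), -40), 2) = Pow(Add(Pow(Add(2, -3), 2), -40), 2) = Pow(Add(Pow(-1, 2), -40), 2) = Pow(Add(1, -40), 2) = Pow(-39, 2) = 1521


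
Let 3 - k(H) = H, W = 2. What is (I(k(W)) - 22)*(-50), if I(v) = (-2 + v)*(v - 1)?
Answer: 1100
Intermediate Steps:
k(H) = 3 - H
I(v) = (-1 + v)*(-2 + v) (I(v) = (-2 + v)*(-1 + v) = (-1 + v)*(-2 + v))
(I(k(W)) - 22)*(-50) = ((2 + (3 - 1*2)**2 - 3*(3 - 1*2)) - 22)*(-50) = ((2 + (3 - 2)**2 - 3*(3 - 2)) - 22)*(-50) = ((2 + 1**2 - 3*1) - 22)*(-50) = ((2 + 1 - 3) - 22)*(-50) = (0 - 22)*(-50) = -22*(-50) = 1100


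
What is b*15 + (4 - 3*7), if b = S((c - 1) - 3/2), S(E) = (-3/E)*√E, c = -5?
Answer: -17 + 3*I*√30 ≈ -17.0 + 16.432*I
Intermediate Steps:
S(E) = -3/√E
b = I*√30/5 (b = -3/√((-5 - 1) - 3/2) = -3/√(-6 - 3*½) = -3/√(-6 - 3/2) = -(-1)*I*√30/5 = I*√30/5 ≈ 1.0954*I)
b*15 + (4 - 3*7) = (I*√30/5)*15 + (4 - 3*7) = 3*I*√30 + (4 - 21) = 3*I*√30 - 17 = -17 + 3*I*√30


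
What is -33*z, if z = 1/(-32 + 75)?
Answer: -33/43 ≈ -0.76744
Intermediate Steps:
z = 1/43 ≈ 0.023256
-33*z = -33*1/43 = -33/43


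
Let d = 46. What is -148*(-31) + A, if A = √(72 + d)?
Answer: 4588 + √118 ≈ 4598.9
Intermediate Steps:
A = √118 (A = √(72 + 46) = √118 ≈ 10.863)
-148*(-31) + A = -148*(-31) + √118 = 4588 + √118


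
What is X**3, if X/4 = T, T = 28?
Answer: 1404928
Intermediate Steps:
X = 112 (X = 4*28 = 112)
X**3 = 112**3 = 1404928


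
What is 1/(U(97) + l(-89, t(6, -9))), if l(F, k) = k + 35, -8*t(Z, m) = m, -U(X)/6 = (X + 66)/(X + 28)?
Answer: 1000/28301 ≈ 0.035334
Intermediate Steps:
U(X) = -6*(66 + X)/(28 + X) (U(X) = -6*(X + 66)/(X + 28) = -6*(66 + X)/(28 + X))
t(Z, m) = -m/8
l(F, k) = 35 + k
1/(U(97) + l(-89, t(6, -9))) = 1/(6*(-66 - 1*97)/(28 + 97) + (35 - ⅛*(-9))) = 1/(6*(-66 - 97)/125 + (35 + 9/8)) = 1/(6*(1/125)*(-163) + 289/8) = 1/(-978/125 + 289/8) = 1/(28301/1000) = 1000/28301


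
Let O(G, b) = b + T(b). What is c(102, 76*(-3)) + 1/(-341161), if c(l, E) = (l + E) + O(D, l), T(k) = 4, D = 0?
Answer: -6823221/341161 ≈ -20.000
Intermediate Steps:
O(G, b) = 4 + b (O(G, b) = b + 4 = 4 + b)
c(l, E) = 4 + E + 2*l (c(l, E) = (l + E) + (4 + l) = (E + l) + (4 + l) = 4 + E + 2*l)
c(102, 76*(-3)) + 1/(-341161) = (4 + 76*(-3) + 2*102) + 1/(-341161) = (4 - 228 + 204) - 1/341161 = -20 - 1/341161 = -6823221/341161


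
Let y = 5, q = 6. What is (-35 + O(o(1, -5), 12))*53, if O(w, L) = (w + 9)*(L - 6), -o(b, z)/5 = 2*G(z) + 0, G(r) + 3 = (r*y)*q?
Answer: 487547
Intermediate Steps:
G(r) = -3 + 30*r (G(r) = -3 + (r*5)*6 = -3 + (5*r)*6 = -3 + 30*r)
o(b, z) = 30 - 300*z (o(b, z) = -5*(2*(-3 + 30*z) + 0) = -5*((-6 + 60*z) + 0) = -5*(-6 + 60*z) = 30 - 300*z)
O(w, L) = (-6 + L)*(9 + w) (O(w, L) = (9 + w)*(-6 + L) = (-6 + L)*(9 + w))
(-35 + O(o(1, -5), 12))*53 = (-35 + (-54 - 6*(30 - 300*(-5)) + 9*12 + 12*(30 - 300*(-5))))*53 = (-35 + (-54 - 6*(30 + 1500) + 108 + 12*(30 + 1500)))*53 = (-35 + (-54 - 6*1530 + 108 + 12*1530))*53 = (-35 + (-54 - 9180 + 108 + 18360))*53 = (-35 + 9234)*53 = 9199*53 = 487547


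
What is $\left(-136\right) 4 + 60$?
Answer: $-484$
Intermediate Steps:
$\left(-136\right) 4 + 60 = -544 + 60 = -484$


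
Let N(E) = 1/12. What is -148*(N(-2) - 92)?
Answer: 40811/3 ≈ 13604.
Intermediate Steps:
N(E) = 1/12
-148*(N(-2) - 92) = -148*(1/12 - 92) = -148*(-1103/12) = 40811/3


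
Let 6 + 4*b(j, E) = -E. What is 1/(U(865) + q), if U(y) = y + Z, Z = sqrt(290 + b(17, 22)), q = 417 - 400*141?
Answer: -55118/3037993641 - sqrt(283)/3037993641 ≈ -1.8148e-5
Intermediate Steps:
q = -55983 (q = 417 - 56400 = -55983)
b(j, E) = -3/2 - E/4 (b(j, E) = -3/2 + (-E)/4 = -3/2 - E/4)
Z = sqrt(283) (Z = sqrt(290 + (-3/2 - 1/4*22)) = sqrt(290 + (-3/2 - 11/2)) = sqrt(290 - 7) = sqrt(283) ≈ 16.823)
U(y) = y + sqrt(283)
1/(U(865) + q) = 1/((865 + sqrt(283)) - 55983) = 1/(-55118 + sqrt(283))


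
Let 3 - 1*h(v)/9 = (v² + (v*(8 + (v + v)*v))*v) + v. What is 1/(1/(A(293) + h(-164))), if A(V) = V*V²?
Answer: -12998130004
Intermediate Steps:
A(V) = V³
h(v) = 27 - 9*v - 9*v² - 9*v²*(8 + 2*v²) (h(v) = 27 - 9*((v² + (v*(8 + (v + v)*v))*v) + v) = 27 - 9*((v² + (v*(8 + (2*v)*v))*v) + v) = 27 - 9*((v² + (v*(8 + 2*v²))*v) + v) = 27 - 9*((v² + v²*(8 + 2*v²)) + v) = 27 - 9*(v + v² + v²*(8 + 2*v²)) = 27 + (-9*v - 9*v² - 9*v²*(8 + 2*v²)) = 27 - 9*v - 9*v² - 9*v²*(8 + 2*v²))
1/(1/(A(293) + h(-164))) = 1/(1/(293³ + (27 - 81*(-164)² - 18*(-164)⁴ - 9*(-164)))) = 1/(1/(25153757 + (27 - 81*26896 - 18*723394816 + 1476))) = 1/(1/(25153757 + (27 - 2178576 - 13021106688 + 1476))) = 1/(1/(25153757 - 13023283761)) = 1/(1/(-12998130004)) = 1/(-1/12998130004) = -12998130004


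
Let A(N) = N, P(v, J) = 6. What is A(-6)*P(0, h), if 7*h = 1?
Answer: -36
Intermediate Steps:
h = 1/7 (h = (1/7)*1 = 1/7 ≈ 0.14286)
A(-6)*P(0, h) = -6*6 = -36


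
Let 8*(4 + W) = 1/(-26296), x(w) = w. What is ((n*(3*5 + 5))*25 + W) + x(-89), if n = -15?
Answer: -1597324225/210368 ≈ -7593.0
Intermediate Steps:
W = -841473/210368 (W = -4 + (1/8)/(-26296) = -4 + (1/8)*(-1/26296) = -4 - 1/210368 = -841473/210368 ≈ -4.0000)
((n*(3*5 + 5))*25 + W) + x(-89) = (-15*(3*5 + 5)*25 - 841473/210368) - 89 = (-15*(15 + 5)*25 - 841473/210368) - 89 = (-15*20*25 - 841473/210368) - 89 = (-300*25 - 841473/210368) - 89 = (-7500 - 841473/210368) - 89 = -1578601473/210368 - 89 = -1597324225/210368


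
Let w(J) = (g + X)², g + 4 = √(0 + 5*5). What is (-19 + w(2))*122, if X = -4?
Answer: -1220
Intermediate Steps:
g = 1 (g = -4 + √(0 + 5*5) = -4 + √(0 + 25) = -4 + √25 = -4 + 5 = 1)
w(J) = 9 (w(J) = (1 - 4)² = (-3)² = 9)
(-19 + w(2))*122 = (-19 + 9)*122 = -10*122 = -1220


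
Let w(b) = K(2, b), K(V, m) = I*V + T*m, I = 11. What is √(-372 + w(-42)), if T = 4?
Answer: I*√518 ≈ 22.76*I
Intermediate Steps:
K(V, m) = 4*m + 11*V (K(V, m) = 11*V + 4*m = 4*m + 11*V)
w(b) = 22 + 4*b (w(b) = 4*b + 11*2 = 4*b + 22 = 22 + 4*b)
√(-372 + w(-42)) = √(-372 + (22 + 4*(-42))) = √(-372 + (22 - 168)) = √(-372 - 146) = √(-518) = I*√518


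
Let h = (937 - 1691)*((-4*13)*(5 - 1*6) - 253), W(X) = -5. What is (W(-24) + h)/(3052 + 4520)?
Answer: 151549/7572 ≈ 20.014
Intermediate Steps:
h = 151554 (h = -754*(-52*(5 - 6) - 253) = -754*(-52*(-1) - 253) = -754*(52 - 253) = -754*(-201) = 151554)
(W(-24) + h)/(3052 + 4520) = (-5 + 151554)/(3052 + 4520) = 151549/7572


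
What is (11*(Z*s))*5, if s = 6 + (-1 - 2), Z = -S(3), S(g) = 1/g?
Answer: -55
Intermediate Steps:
Z = -⅓ (Z = -1/3 = -1*⅓ = -⅓ ≈ -0.33333)
s = 3 (s = 6 - 3 = 3)
(11*(Z*s))*5 = (11*(-⅓*3))*5 = (11*(-1))*5 = -11*5 = -55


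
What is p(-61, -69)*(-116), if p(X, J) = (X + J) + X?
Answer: 22156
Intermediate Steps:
p(X, J) = J + 2*X (p(X, J) = (J + X) + X = J + 2*X)
p(-61, -69)*(-116) = (-69 + 2*(-61))*(-116) = (-69 - 122)*(-116) = -191*(-116) = 22156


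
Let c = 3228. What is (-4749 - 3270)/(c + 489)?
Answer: -891/413 ≈ -2.1574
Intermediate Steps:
(-4749 - 3270)/(c + 489) = (-4749 - 3270)/(3228 + 489) = -8019/3717 = -8019*1/3717 = -891/413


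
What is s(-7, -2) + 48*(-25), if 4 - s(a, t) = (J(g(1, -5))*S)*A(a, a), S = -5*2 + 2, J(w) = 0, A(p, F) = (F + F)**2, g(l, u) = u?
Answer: -1196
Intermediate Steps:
A(p, F) = 4*F**2 (A(p, F) = (2*F)**2 = 4*F**2)
S = -8 (S = -10 + 2 = -8)
s(a, t) = 4 (s(a, t) = 4 - 0*(-8)*4*a**2 = 4 - 0*4*a**2 = 4 - 1*0 = 4 + 0 = 4)
s(-7, -2) + 48*(-25) = 4 + 48*(-25) = 4 - 1200 = -1196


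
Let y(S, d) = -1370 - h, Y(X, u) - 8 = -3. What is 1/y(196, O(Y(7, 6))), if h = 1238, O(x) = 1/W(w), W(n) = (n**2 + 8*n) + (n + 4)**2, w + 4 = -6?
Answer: -1/2608 ≈ -0.00038344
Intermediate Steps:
Y(X, u) = 5 (Y(X, u) = 8 - 3 = 5)
w = -10 (w = -4 - 6 = -10)
W(n) = n**2 + (4 + n)**2 + 8*n (W(n) = (n**2 + 8*n) + (4 + n)**2 = n**2 + (4 + n)**2 + 8*n)
O(x) = 1/56 (O(x) = 1/(16 + 2*(-10)**2 + 16*(-10)) = 1/(16 + 2*100 - 160) = 1/(16 + 200 - 160) = 1/56)
y(S, d) = -2608 (y(S, d) = -1370 - 1*1238 = -1370 - 1238 = -2608)
1/y(196, O(Y(7, 6))) = 1/(-2608) = -1/2608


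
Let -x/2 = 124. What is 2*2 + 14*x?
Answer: -3468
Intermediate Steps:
x = -248 (x = -2*124 = -248)
2*2 + 14*x = 2*2 + 14*(-248) = 4 - 3472 = -3468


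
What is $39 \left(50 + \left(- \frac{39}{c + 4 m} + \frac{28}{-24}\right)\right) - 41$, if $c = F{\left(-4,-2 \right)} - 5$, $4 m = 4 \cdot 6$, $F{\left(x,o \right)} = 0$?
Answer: $\frac{67771}{38} \approx 1783.4$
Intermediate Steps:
$m = 6$ ($m = \frac{4 \cdot 6}{4} = \frac{1}{4} \cdot 24 = 6$)
$c = -5$ ($c = 0 - 5 = -5$)
$39 \left(50 + \left(- \frac{39}{c + 4 m} + \frac{28}{-24}\right)\right) - 41 = 39 \left(50 + \left(- \frac{39}{-5 + 4 \cdot 6} + \frac{28}{-24}\right)\right) - 41 = 39 \left(50 + \left(- \frac{39}{-5 + 24} + 28 \left(- \frac{1}{24}\right)\right)\right) - 41 = 39 \left(50 - \left(\frac{7}{6} + \frac{39}{19}\right)\right) - 41 = 39 \left(50 - \frac{367}{114}\right) - 41 = 39 \cdot \frac{5333}{114} - 41 = \frac{69329}{38} - 41 = \frac{67771}{38}$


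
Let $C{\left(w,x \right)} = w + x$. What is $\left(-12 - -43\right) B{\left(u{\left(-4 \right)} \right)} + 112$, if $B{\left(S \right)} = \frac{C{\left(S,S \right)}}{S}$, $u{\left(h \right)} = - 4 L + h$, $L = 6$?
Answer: $174$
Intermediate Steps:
$u{\left(h \right)} = -24 + h$ ($u{\left(h \right)} = \left(-4\right) 6 + h = -24 + h$)
$B{\left(S \right)} = 2$ ($B{\left(S \right)} = \frac{S + S}{S} = \frac{2 S}{S} = 2$)
$\left(-12 - -43\right) B{\left(u{\left(-4 \right)} \right)} + 112 = \left(-12 - -43\right) 2 + 112 = \left(-12 + 43\right) 2 + 112 = 31 \cdot 2 + 112 = 62 + 112 = 174$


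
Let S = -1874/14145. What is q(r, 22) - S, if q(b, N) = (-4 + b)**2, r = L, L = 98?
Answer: 124987094/14145 ≈ 8836.1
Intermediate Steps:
r = 98
S = -1874/14145 (S = -1874*1/14145 = -1874/14145 ≈ -0.13248)
q(r, 22) - S = (-4 + 98)**2 - 1*(-1874/14145) = 94**2 + 1874/14145 = 8836 + 1874/14145 = 124987094/14145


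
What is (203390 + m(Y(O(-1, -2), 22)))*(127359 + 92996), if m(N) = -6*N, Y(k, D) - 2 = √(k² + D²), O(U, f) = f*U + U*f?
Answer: 44815359190 - 13221300*√5 ≈ 4.4786e+10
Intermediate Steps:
O(U, f) = 2*U*f (O(U, f) = U*f + U*f = 2*U*f)
Y(k, D) = 2 + √(D² + k²) (Y(k, D) = 2 + √(k² + D²) = 2 + √(D² + k²))
(203390 + m(Y(O(-1, -2), 22)))*(127359 + 92996) = (203390 - 6*(2 + √(22² + (2*(-1)*(-2))²)))*(127359 + 92996) = (203390 - 6*(2 + √(484 + 4²)))*220355 = (203390 - 6*(2 + √(484 + 16)))*220355 = (203390 - 6*(2 + √500))*220355 = (203390 - 6*(2 + 10*√5))*220355 = (203390 + (-12 - 60*√5))*220355 = (203378 - 60*√5)*220355 = 44815359190 - 13221300*√5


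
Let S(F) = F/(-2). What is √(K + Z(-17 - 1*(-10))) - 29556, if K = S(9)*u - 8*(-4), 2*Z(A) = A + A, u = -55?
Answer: -29556 + √1090/2 ≈ -29540.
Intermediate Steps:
S(F) = -F/2 (S(F) = F*(-½) = -F/2)
Z(A) = A (Z(A) = (A + A)/2 = (2*A)/2 = A)
K = 559/2 (K = -½*9*(-55) - 8*(-4) = -9/2*(-55) + 32 = 495/2 + 32 = 559/2 ≈ 279.50)
√(K + Z(-17 - 1*(-10))) - 29556 = √(559/2 + (-17 - 1*(-10))) - 29556 = √(559/2 + (-17 + 10)) - 29556 = √(559/2 - 7) - 29556 = √(545/2) - 29556 = √1090/2 - 29556 = -29556 + √1090/2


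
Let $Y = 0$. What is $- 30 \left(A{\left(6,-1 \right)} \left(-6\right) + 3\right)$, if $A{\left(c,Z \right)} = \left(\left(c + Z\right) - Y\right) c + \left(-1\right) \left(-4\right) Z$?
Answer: $4590$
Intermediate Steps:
$A{\left(c,Z \right)} = 4 Z + c \left(Z + c\right)$ ($A{\left(c,Z \right)} = \left(\left(c + Z\right) - 0\right) c + \left(-1\right) \left(-4\right) Z = \left(\left(Z + c\right) + 0\right) c + 4 Z = \left(Z + c\right) c + 4 Z = c \left(Z + c\right) + 4 Z = 4 Z + c \left(Z + c\right)$)
$- 30 \left(A{\left(6,-1 \right)} \left(-6\right) + 3\right) = - 30 \left(\left(6^{2} + 4 \left(-1\right) - 6\right) \left(-6\right) + 3\right) = - 30 \left(\left(36 - 4 - 6\right) \left(-6\right) + 3\right) = - 30 \left(26 \left(-6\right) + 3\right) = - 30 \left(-156 + 3\right) = \left(-30\right) \left(-153\right) = 4590$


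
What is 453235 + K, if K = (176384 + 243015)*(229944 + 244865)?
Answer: 199134873026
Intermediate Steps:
K = 199134419791 (K = 419399*474809 = 199134419791)
453235 + K = 453235 + 199134419791 = 199134873026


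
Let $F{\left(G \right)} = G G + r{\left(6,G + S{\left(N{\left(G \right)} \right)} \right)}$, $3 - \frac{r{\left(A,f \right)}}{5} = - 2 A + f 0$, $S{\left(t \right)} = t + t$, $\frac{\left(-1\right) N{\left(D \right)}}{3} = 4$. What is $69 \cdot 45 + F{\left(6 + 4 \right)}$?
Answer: $3280$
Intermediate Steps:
$N{\left(D \right)} = -12$ ($N{\left(D \right)} = \left(-3\right) 4 = -12$)
$S{\left(t \right)} = 2 t$
$r{\left(A,f \right)} = 15 + 10 A$ ($r{\left(A,f \right)} = 15 - 5 \left(- 2 A + f 0\right) = 15 - 5 \left(- 2 A + 0\right) = 15 - 5 \left(- 2 A\right) = 15 + 10 A$)
$F{\left(G \right)} = 75 + G^{2}$ ($F{\left(G \right)} = G G + \left(15 + 10 \cdot 6\right) = G^{2} + \left(15 + 60\right) = G^{2} + 75 = 75 + G^{2}$)
$69 \cdot 45 + F{\left(6 + 4 \right)} = 69 \cdot 45 + \left(75 + \left(6 + 4\right)^{2}\right) = 3105 + \left(75 + 10^{2}\right) = 3105 + \left(75 + 100\right) = 3105 + 175 = 3280$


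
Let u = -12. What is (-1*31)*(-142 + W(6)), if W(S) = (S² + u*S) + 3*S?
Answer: 4960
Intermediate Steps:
W(S) = S² - 9*S (W(S) = (S² - 12*S) + 3*S = S² - 9*S)
(-1*31)*(-142 + W(6)) = (-1*31)*(-142 + 6*(-9 + 6)) = -31*(-142 + 6*(-3)) = -31*(-142 - 18) = -31*(-160) = 4960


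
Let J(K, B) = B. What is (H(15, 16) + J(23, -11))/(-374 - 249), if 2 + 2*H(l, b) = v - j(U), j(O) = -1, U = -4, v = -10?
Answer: 33/1246 ≈ 0.026485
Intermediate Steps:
H(l, b) = -11/2 (H(l, b) = -1 + (-10 - 1*(-1))/2 = -1 + (-10 + 1)/2 = -1 + (½)*(-9) = -1 - 9/2 = -11/2)
(H(15, 16) + J(23, -11))/(-374 - 249) = (-11/2 - 11)/(-374 - 249) = -33/2/(-623) = -33/2*(-1/623) = 33/1246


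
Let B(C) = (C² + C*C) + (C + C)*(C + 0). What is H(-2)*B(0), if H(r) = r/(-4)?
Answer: 0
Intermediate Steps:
H(r) = -r/4 (H(r) = r*(-¼) = -r/4)
B(C) = 4*C² (B(C) = (C² + C²) + (2*C)*C = 2*C² + 2*C² = 4*C²)
H(-2)*B(0) = (-¼*(-2))*(4*0²) = (4*0)/2 = (½)*0 = 0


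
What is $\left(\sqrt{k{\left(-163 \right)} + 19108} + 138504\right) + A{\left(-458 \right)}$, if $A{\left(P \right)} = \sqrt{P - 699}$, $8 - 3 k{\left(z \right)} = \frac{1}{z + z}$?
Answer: $138504 + \frac{\sqrt{18279047874}}{978} + i \sqrt{1157} \approx 1.3864 \cdot 10^{5} + 34.015 i$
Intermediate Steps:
$k{\left(z \right)} = \frac{8}{3} - \frac{1}{6 z}$ ($k{\left(z \right)} = \frac{8}{3} - \frac{1}{3 \left(z + z\right)} = \frac{8}{3} - \frac{1}{3 \cdot 2 z} = \frac{8}{3} - \frac{\frac{1}{2} \frac{1}{z}}{3} = \frac{8}{3} - \frac{1}{6 z}$)
$A{\left(P \right)} = \sqrt{-699 + P}$
$\left(\sqrt{k{\left(-163 \right)} + 19108} + 138504\right) + A{\left(-458 \right)} = \left(\sqrt{\frac{-1 + 16 \left(-163\right)}{6 \left(-163\right)} + 19108} + 138504\right) + \sqrt{-699 - 458} = \left(\sqrt{\frac{1}{6} \left(- \frac{1}{163}\right) \left(-1 - 2608\right) + 19108} + 138504\right) + \sqrt{-1157} = \left(\sqrt{\frac{1}{6} \left(- \frac{1}{163}\right) \left(-2609\right) + 19108} + 138504\right) + i \sqrt{1157} = \left(\sqrt{\frac{2609}{978} + 19108} + 138504\right) + i \sqrt{1157} = \left(\sqrt{\frac{18690233}{978}} + 138504\right) + i \sqrt{1157} = \left(\frac{\sqrt{18279047874}}{978} + 138504\right) + i \sqrt{1157} = \left(138504 + \frac{\sqrt{18279047874}}{978}\right) + i \sqrt{1157} = 138504 + \frac{\sqrt{18279047874}}{978} + i \sqrt{1157}$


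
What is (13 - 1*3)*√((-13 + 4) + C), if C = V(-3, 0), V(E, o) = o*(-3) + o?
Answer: 30*I ≈ 30.0*I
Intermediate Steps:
V(E, o) = -2*o (V(E, o) = -3*o + o = -2*o)
C = 0 (C = -2*0 = 0)
(13 - 1*3)*√((-13 + 4) + C) = (13 - 1*3)*√((-13 + 4) + 0) = (13 - 3)*√(-9 + 0) = 10*√(-9) = 10*(3*I) = 30*I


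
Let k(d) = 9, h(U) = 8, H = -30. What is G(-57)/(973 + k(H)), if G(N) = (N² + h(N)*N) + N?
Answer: 1368/491 ≈ 2.7862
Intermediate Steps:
G(N) = N² + 9*N (G(N) = (N² + 8*N) + N = N² + 9*N)
G(-57)/(973 + k(H)) = (-57*(9 - 57))/(973 + 9) = -57*(-48)/982 = 2736*(1/982) = 1368/491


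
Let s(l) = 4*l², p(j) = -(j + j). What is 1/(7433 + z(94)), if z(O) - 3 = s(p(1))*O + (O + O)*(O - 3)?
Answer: 1/26048 ≈ 3.8391e-5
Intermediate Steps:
p(j) = -2*j
z(O) = 3 + 16*O + 2*O*(-3 + O) (z(O) = 3 + ((4*(-2*1)²)*O + (O + O)*(O - 3)) = 3 + ((4*(-2)²)*O + (2*O)*(-3 + O)) = 3 + ((4*4)*O + 2*O*(-3 + O)) = 3 + (16*O + 2*O*(-3 + O)) = 3 + 16*O + 2*O*(-3 + O))
1/(7433 + z(94)) = 1/(7433 + (3 + 2*94² + 10*94)) = 1/(7433 + (3 + 2*8836 + 940)) = 1/(7433 + (3 + 17672 + 940)) = 1/(7433 + 18615) = 1/26048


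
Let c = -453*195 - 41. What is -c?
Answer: 88376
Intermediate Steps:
c = -88376 (c = -88335 - 41 = -88376)
-c = -1*(-88376) = 88376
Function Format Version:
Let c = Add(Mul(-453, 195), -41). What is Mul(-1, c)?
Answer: 88376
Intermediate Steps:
c = -88376 (c = Add(-88335, -41) = -88376)
Mul(-1, c) = Mul(-1, -88376) = 88376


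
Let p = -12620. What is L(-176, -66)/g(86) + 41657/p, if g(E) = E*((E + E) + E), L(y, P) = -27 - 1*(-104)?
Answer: -57707111/17500785 ≈ -3.2974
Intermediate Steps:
L(y, P) = 77 (L(y, P) = -27 + 104 = 77)
g(E) = 3*E² (g(E) = E*(2*E + E) = E*(3*E) = 3*E²)
L(-176, -66)/g(86) + 41657/p = 77/((3*86²)) + 41657/(-12620) = 77/((3*7396)) + 41657*(-1/12620) = 77/22188 - 41657/12620 = -57707111/17500785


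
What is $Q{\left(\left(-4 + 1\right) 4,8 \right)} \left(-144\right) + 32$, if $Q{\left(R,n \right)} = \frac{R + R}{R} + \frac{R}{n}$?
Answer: $-40$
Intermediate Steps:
$Q{\left(R,n \right)} = 2 + \frac{R}{n}$ ($Q{\left(R,n \right)} = \frac{2 R}{R} + \frac{R}{n} = 2 + \frac{R}{n}$)
$Q{\left(\left(-4 + 1\right) 4,8 \right)} \left(-144\right) + 32 = \left(2 + \frac{\left(-4 + 1\right) 4}{8}\right) \left(-144\right) + 32 = \left(2 + \left(-3\right) 4 \cdot \frac{1}{8}\right) \left(-144\right) + 32 = \left(2 - \frac{3}{2}\right) \left(-144\right) + 32 = \frac{1}{2} \left(-144\right) + 32 = -72 + 32 = -40$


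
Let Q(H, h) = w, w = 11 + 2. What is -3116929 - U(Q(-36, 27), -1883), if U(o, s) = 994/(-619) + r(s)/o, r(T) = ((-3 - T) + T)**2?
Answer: -25081920312/8047 ≈ -3.1169e+6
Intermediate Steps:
r(T) = 9 (r(T) = (-3)**2 = 9)
w = 13
Q(H, h) = 13
U(o, s) = -994/619 + 9/o (U(o, s) = 994/(-619) + 9/o = 994*(-1/619) + 9/o = -994/619 + 9/o)
-3116929 - U(Q(-36, 27), -1883) = -3116929 - (-994/619 + 9/13) = -3116929 - 1*(-7351/8047) = -3116929 + 7351/8047 = -25081920312/8047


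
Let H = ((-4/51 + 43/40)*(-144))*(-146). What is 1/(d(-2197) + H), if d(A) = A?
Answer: 85/1594163 ≈ 5.3319e-5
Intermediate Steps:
H = 1780908/85 (H = ((-4*1/51 + 43*(1/40))*(-144))*(-146) = ((-4/51 + 43/40)*(-144))*(-146) = ((2033/2040)*(-144))*(-146) = -12198/85*(-146) = 1780908/85 ≈ 20952.)
1/(d(-2197) + H) = 1/(-2197 + 1780908/85) = 1/(1594163/85) = 85/1594163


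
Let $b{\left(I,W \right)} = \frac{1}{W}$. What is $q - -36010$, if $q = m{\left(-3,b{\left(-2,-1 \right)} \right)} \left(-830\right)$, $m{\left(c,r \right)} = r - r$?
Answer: $36010$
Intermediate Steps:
$m{\left(c,r \right)} = 0$
$q = 0$ ($q = 0 \left(-830\right) = 0$)
$q - -36010 = 0 - -36010 = 0 + 36010 = 36010$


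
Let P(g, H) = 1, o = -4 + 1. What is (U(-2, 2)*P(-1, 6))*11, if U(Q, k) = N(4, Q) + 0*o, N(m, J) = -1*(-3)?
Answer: 33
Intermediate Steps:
N(m, J) = 3
o = -3
U(Q, k) = 3 (U(Q, k) = 3 + 0*(-3) = 3 + 0 = 3)
(U(-2, 2)*P(-1, 6))*11 = (3*1)*11 = 3*11 = 33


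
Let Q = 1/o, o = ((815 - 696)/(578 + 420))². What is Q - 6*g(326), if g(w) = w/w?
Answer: 911038/14161 ≈ 64.334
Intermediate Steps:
g(w) = 1
o = 14161/996004 (o = (119/998)² = 14161/996004 ≈ 0.014218)
Q = 996004/14161 (Q = 1/(14161/996004) = 996004/14161 ≈ 70.334)
Q - 6*g(326) = 996004/14161 - 6*1 = 996004/14161 - 6 = 911038/14161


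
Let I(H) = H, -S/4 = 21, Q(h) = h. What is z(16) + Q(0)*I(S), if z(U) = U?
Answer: 16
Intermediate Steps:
S = -84 (S = -4*21 = -84)
z(16) + Q(0)*I(S) = 16 + 0*(-84) = 16 + 0 = 16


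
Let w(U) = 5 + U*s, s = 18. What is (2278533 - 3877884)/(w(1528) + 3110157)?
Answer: -1599351/3137666 ≈ -0.50973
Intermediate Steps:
w(U) = 5 + 18*U (w(U) = 5 + U*18 = 5 + 18*U)
(2278533 - 3877884)/(w(1528) + 3110157) = (2278533 - 3877884)/((5 + 18*1528) + 3110157) = -1599351/((5 + 27504) + 3110157) = -1599351/(27509 + 3110157) = -1599351/3137666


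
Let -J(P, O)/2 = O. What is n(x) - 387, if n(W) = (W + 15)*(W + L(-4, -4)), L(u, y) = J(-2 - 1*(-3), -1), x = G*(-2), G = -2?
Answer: -273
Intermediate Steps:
J(P, O) = -2*O
x = 4 (x = -2*(-2) = 4)
L(u, y) = 2 (L(u, y) = -2*(-1) = 2)
n(W) = (2 + W)*(15 + W) (n(W) = (W + 15)*(W + 2) = (15 + W)*(2 + W) = (2 + W)*(15 + W))
n(x) - 387 = (30 + 4² + 17*4) - 387 = (30 + 16 + 68) - 387 = 114 - 387 = -273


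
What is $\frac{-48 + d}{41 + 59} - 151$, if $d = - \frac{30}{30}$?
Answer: $- \frac{15149}{100} \approx -151.49$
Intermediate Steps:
$d = -1$ ($d = \left(-30\right) \frac{1}{30} = -1$)
$\frac{-48 + d}{41 + 59} - 151 = \frac{-48 - 1}{41 + 59} - 151 = - \frac{49}{100} - 151 = - \frac{15149}{100}$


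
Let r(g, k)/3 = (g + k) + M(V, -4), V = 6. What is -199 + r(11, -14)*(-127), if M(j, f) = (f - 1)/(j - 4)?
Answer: 3793/2 ≈ 1896.5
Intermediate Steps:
M(j, f) = (-1 + f)/(-4 + j)
r(g, k) = -15/2 + 3*g + 3*k (r(g, k) = 3*((g + k) + (-1 - 4)/(-4 + 6)) = 3*((g + k) - 5/2) = 3*(-5/2 + g + k) = -15/2 + 3*g + 3*k)
-199 + r(11, -14)*(-127) = -199 + (-15/2 + 3*11 + 3*(-14))*(-127) = -199 + (-15/2 + 33 - 42)*(-127) = -199 - 33/2*(-127) = -199 + 4191/2 = 3793/2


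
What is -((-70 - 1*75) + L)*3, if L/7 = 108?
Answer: -1833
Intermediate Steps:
L = 756 (L = 7*108 = 756)
-((-70 - 1*75) + L)*3 = -((-70 - 1*75) + 756)*3 = -((-70 - 75) + 756)*3 = -(-145 + 756)*3 = -611*3 = -1*1833 = -1833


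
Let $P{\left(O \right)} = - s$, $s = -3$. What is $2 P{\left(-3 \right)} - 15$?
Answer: $-9$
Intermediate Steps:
$P{\left(O \right)} = 3$ ($P{\left(O \right)} = \left(-1\right) \left(-3\right) = 3$)
$2 P{\left(-3 \right)} - 15 = 2 \cdot 3 - 15 = 6 - 15 = -9$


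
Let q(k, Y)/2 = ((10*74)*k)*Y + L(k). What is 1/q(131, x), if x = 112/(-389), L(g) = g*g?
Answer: -389/8363302 ≈ -4.6513e-5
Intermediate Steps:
L(g) = g²
x = -112/389 (x = 112*(-1/389) = -112/389 ≈ -0.28792)
q(k, Y) = 2*k² + 1480*Y*k (q(k, Y) = 2*(((10*74)*k)*Y + k²) = 2*((740*k)*Y + k²) = 2*(740*Y*k + k²) = 2*(k² + 740*Y*k) = 2*k² + 1480*Y*k)
1/q(131, x) = 1/(2*131*(131 + 740*(-112/389))) = 1/(2*131*(131 - 82880/389)) = 1/(2*131*(-31921/389)) = 1/(-8363302/389) = -389/8363302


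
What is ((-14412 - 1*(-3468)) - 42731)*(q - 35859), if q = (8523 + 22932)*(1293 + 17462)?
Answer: -31663025597550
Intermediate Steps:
q = 589938525 (q = 31455*18755 = 589938525)
((-14412 - 1*(-3468)) - 42731)*(q - 35859) = ((-14412 - 1*(-3468)) - 42731)*(589938525 - 35859) = ((-14412 + 3468) - 42731)*589902666 = (-10944 - 42731)*589902666 = -53675*589902666 = -31663025597550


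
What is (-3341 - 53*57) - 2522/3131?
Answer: -19921944/3131 ≈ -6362.8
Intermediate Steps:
(-3341 - 53*57) - 2522/3131 = (-3341 - 3021) - 2522*1/3131 = -6362 - 2522/3131 = -19921944/3131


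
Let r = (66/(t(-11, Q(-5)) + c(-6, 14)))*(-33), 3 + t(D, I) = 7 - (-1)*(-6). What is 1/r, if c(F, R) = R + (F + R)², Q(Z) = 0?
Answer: -38/1089 ≈ -0.034894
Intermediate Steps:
t(D, I) = -2 (t(D, I) = -3 + (7 - (-1)*(-6)) = -3 + (7 - 1*6) = -3 + (7 - 6) = -3 + 1 = -2)
r = -1089/38 (r = (66/(-2 + (14 + (-6 + 14)²)))*(-33) = (66/(-2 + (14 + 8²)))*(-33) = (66/(-2 + (14 + 64)))*(-33) = (66/(-2 + 78))*(-33) = (66/76)*(-33) = ((1/76)*66)*(-33) = (33/38)*(-33) = -1089/38 ≈ -28.658)
1/r = 1/(-1089/38) = -38/1089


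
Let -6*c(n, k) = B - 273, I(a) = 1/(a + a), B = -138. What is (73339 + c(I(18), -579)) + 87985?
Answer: 322785/2 ≈ 1.6139e+5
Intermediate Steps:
I(a) = 1/(2*a)
c(n, k) = 137/2 (c(n, k) = -(-138 - 273)/6 = -⅙*(-411) = 137/2)
(73339 + c(I(18), -579)) + 87985 = (73339 + 137/2) + 87985 = 146815/2 + 87985 = 322785/2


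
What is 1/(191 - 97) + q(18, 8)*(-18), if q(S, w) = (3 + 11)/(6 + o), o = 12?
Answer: -1315/94 ≈ -13.989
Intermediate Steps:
q(S, w) = 7/9 (q(S, w) = (3 + 11)/(6 + 12) = 14/18 = 14*(1/18) = 7/9)
1/(191 - 97) + q(18, 8)*(-18) = 1/(191 - 97) + (7/9)*(-18) = 1/94 - 14 = -1315/94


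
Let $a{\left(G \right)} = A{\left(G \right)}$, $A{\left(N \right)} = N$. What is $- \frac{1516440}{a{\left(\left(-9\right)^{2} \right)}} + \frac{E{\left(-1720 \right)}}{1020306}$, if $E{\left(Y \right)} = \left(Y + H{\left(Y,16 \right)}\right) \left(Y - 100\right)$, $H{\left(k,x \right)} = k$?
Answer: $- \frac{12275600840}{655911} \approx -18715.0$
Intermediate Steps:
$a{\left(G \right)} = G$
$E{\left(Y \right)} = 2 Y \left(-100 + Y\right)$ ($E{\left(Y \right)} = \left(Y + Y\right) \left(Y - 100\right) = 2 Y \left(-100 + Y\right)$)
$- \frac{1516440}{a{\left(\left(-9\right)^{2} \right)}} + \frac{E{\left(-1720 \right)}}{1020306} = - \frac{1516440}{\left(-9\right)^{2}} + \frac{2 \left(-1720\right) \left(-100 - 1720\right)}{1020306} = - \frac{1516440}{81} + 2 \left(-1720\right) \left(-1820\right) \frac{1}{1020306} = \left(-1516440\right) \frac{1}{81} + 6260800 \cdot \frac{1}{1020306} = - \frac{505480}{27} + \frac{447200}{72879} = - \frac{12275600840}{655911}$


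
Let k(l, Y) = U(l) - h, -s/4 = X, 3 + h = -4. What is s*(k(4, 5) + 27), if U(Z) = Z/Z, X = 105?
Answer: -14700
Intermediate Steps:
h = -7 (h = -3 - 4 = -7)
U(Z) = 1
s = -420 (s = -4*105 = -420)
k(l, Y) = 8 (k(l, Y) = 1 - 1*(-7) = 1 + 7 = 8)
s*(k(4, 5) + 27) = -420*(8 + 27) = -420*35 = -14700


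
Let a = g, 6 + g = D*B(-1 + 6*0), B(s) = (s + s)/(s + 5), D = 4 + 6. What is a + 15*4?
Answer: 49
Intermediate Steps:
D = 10
B(s) = 2*s/(5 + s) (B(s) = (2*s)/(5 + s) = 2*s/(5 + s))
g = -11 (g = -6 + 10*(2*(-1 + 6*0)/(5 + (-1 + 6*0))) = -6 + 10*(2*(-1 + 0)/(5 + (-1 + 0))) = -6 + 10*(2*(-1)/(5 - 1)) = -6 + 10*(2*(-1)/4) = -6 + 10*(2*(-1)*(¼)) = -6 + 10*(-½) = -6 - 5 = -11)
a = -11
a + 15*4 = -11 + 15*4 = -11 + 60 = 49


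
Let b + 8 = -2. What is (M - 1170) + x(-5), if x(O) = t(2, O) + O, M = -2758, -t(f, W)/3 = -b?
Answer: -3963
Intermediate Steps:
b = -10 (b = -8 - 2 = -10)
t(f, W) = -30 (t(f, W) = -(-3)*(-10) = -3*10 = -30)
x(O) = -30 + O
(M - 1170) + x(-5) = (-2758 - 1170) + (-30 - 5) = -3928 - 35 = -3963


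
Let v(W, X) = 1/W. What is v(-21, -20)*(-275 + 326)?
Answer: -17/7 ≈ -2.4286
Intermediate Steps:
v(W, X) = 1/W
v(-21, -20)*(-275 + 326) = (-275 + 326)/(-21) = -1/21*51 = -17/7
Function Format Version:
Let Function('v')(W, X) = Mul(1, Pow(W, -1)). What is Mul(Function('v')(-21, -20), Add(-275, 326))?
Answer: Rational(-17, 7) ≈ -2.4286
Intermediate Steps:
Function('v')(W, X) = Pow(W, -1)
Mul(Function('v')(-21, -20), Add(-275, 326)) = Mul(Pow(-21, -1), Add(-275, 326)) = Mul(Rational(-1, 21), 51) = Rational(-17, 7)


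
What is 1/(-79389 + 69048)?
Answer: -1/10341 ≈ -9.6702e-5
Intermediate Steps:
1/(-79389 + 69048) = 1/(-10341) = -1/10341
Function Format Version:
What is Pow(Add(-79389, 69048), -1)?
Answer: Rational(-1, 10341) ≈ -9.6702e-5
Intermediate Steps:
Pow(Add(-79389, 69048), -1) = Pow(-10341, -1) = Rational(-1, 10341)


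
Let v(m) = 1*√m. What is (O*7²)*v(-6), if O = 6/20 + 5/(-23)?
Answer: 931*I*√6/230 ≈ 9.9151*I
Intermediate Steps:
O = 19/230 (O = 6*(1/20) + 5*(-1/23) = 3/10 - 5/23 = 19/230 ≈ 0.082609)
v(m) = √m
(O*7²)*v(-6) = ((19/230)*7²)*√(-6) = ((19/230)*49)*(I*√6) = 931*(I*√6)/230 = 931*I*√6/230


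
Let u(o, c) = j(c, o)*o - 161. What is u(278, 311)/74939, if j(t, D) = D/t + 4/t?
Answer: 28325/23306029 ≈ 0.0012153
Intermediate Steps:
j(t, D) = 4/t + D/t
u(o, c) = -161 + o*(4 + o)/c (u(o, c) = ((4 + o)/c)*o - 161 = o*(4 + o)/c - 161 = -161 + o*(4 + o)/c)
u(278, 311)/74939 = ((-161*311 + 278*(4 + 278))/311)/74939 = ((-50071 + 278*282)/311)*(1/74939) = ((-50071 + 78396)/311)*(1/74939) = ((1/311)*28325)*(1/74939) = (28325/311)*(1/74939) = 28325/23306029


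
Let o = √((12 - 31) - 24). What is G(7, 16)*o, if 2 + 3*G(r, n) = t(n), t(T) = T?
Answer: 14*I*√43/3 ≈ 30.601*I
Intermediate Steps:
G(r, n) = -⅔ + n/3
o = I*√43 (o = √(-19 - 24) = √(-43) = I*√43 ≈ 6.5574*I)
G(7, 16)*o = (-⅔ + (⅓)*16)*(I*√43) = (-⅔ + 16/3)*(I*√43) = 14*(I*√43)/3 = 14*I*√43/3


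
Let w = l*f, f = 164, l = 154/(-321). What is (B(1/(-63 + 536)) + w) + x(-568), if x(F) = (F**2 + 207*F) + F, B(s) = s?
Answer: 31034866073/151833 ≈ 2.0440e+5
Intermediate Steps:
l = -154/321 (l = 154*(-1/321) = -154/321 ≈ -0.47975)
x(F) = F**2 + 208*F
w = -25256/321 (w = -154/321*164 = -25256/321 ≈ -78.679)
(B(1/(-63 + 536)) + w) + x(-568) = (1/(-63 + 536) - 25256/321) - 568*(208 - 568) = (1/473 - 25256/321) - 568*(-360) = (1/473 - 25256/321) + 204480 = -11945767/151833 + 204480 = 31034866073/151833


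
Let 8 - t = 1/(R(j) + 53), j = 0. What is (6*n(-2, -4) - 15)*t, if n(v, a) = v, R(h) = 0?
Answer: -11421/53 ≈ -215.49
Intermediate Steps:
t = 423/53 (t = 8 - 1/(0 + 53) = 8 - 1/53 = 423/53 ≈ 7.9811)
(6*n(-2, -4) - 15)*t = (6*(-2) - 15)*(423/53) = (-12 - 15)*(423/53) = -27*423/53 = -11421/53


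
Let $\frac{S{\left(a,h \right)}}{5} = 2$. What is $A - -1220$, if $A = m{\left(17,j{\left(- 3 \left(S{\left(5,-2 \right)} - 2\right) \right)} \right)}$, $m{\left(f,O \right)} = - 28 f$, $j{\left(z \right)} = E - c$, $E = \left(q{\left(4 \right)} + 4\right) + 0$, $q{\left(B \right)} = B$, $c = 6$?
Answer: $744$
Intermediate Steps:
$S{\left(a,h \right)} = 10$ ($S{\left(a,h \right)} = 5 \cdot 2 = 10$)
$E = 8$ ($E = \left(4 + 4\right) + 0 = 8 + 0 = 8$)
$j{\left(z \right)} = 2$ ($j{\left(z \right)} = 8 - 6 = 2$)
$A = -476$ ($A = \left(-28\right) 17 = -476$)
$A - -1220 = -476 - -1220 = -476 + 1220 = 744$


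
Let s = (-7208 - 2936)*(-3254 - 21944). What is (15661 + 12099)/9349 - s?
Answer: -2389683950928/9349 ≈ -2.5561e+8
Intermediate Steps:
s = 255608512 (s = -10144*(-25198) = 255608512)
(15661 + 12099)/9349 - s = (15661 + 12099)/9349 - 1*255608512 = 27760*(1/9349) - 255608512 = 27760/9349 - 255608512 = -2389683950928/9349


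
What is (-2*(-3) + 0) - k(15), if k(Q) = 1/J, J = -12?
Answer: 73/12 ≈ 6.0833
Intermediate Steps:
k(Q) = -1/12 (k(Q) = 1/(-12) = -1/12)
(-2*(-3) + 0) - k(15) = (-2*(-3) + 0) - 1*(-1/12) = (6 + 0) + 1/12 = 6 + 1/12 = 73/12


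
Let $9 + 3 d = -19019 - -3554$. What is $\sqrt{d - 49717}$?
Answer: $5 i \sqrt{2195} \approx 234.25 i$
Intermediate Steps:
$d = -5158$ ($d = -3 + \frac{-19019 - -3554}{3} = -3 + \frac{-19019 + 3554}{3} = -3 + \frac{1}{3} \left(-15465\right) = -3 - 5155 = -5158$)
$\sqrt{d - 49717} = \sqrt{-5158 - 49717} = \sqrt{-54875} = 5 i \sqrt{2195}$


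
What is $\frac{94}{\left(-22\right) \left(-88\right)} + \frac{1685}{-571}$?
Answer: $- \frac{1604243}{552728} \approx -2.9024$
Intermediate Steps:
$\frac{94}{\left(-22\right) \left(-88\right)} + \frac{1685}{-571} = \frac{94}{1936} + 1685 \left(- \frac{1}{571}\right) = 94 \cdot \frac{1}{1936} - \frac{1685}{571} = \frac{47}{968} - \frac{1685}{571} = - \frac{1604243}{552728}$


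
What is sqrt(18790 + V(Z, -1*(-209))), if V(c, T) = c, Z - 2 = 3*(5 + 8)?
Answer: sqrt(18831) ≈ 137.23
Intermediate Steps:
Z = 41 (Z = 2 + 3*(5 + 8) = 2 + 3*13 = 2 + 39 = 41)
sqrt(18790 + V(Z, -1*(-209))) = sqrt(18790 + 41) = sqrt(18831)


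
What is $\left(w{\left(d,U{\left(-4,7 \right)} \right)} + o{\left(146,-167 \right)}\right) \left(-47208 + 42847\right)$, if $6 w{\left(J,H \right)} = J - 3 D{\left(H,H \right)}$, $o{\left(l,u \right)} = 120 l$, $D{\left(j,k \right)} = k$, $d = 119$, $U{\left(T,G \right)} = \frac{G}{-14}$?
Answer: $- \frac{917907641}{12} \approx -7.6492 \cdot 10^{7}$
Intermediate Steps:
$U{\left(T,G \right)} = - \frac{G}{14}$ ($U{\left(T,G \right)} = G \left(- \frac{1}{14}\right) = - \frac{G}{14}$)
$w{\left(J,H \right)} = - \frac{H}{2} + \frac{J}{6}$ ($w{\left(J,H \right)} = \frac{J - 3 H}{6} = - \frac{H}{2} + \frac{J}{6}$)
$\left(w{\left(d,U{\left(-4,7 \right)} \right)} + o{\left(146,-167 \right)}\right) \left(-47208 + 42847\right) = \left(\left(- \frac{\left(- \frac{1}{14}\right) 7}{2} + \frac{1}{6} \cdot 119\right) + 120 \cdot 146\right) \left(-47208 + 42847\right) = \left(\left(\left(- \frac{1}{2}\right) \left(- \frac{1}{2}\right) + \frac{119}{6}\right) + 17520\right) \left(-4361\right) = \left(\left(\frac{1}{4} + \frac{119}{6}\right) + 17520\right) \left(-4361\right) = \left(\frac{241}{12} + 17520\right) \left(-4361\right) = \frac{210481}{12} \left(-4361\right) = - \frac{917907641}{12}$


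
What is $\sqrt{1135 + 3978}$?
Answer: $\sqrt{5113} \approx 71.505$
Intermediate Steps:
$\sqrt{1135 + 3978} = \sqrt{5113}$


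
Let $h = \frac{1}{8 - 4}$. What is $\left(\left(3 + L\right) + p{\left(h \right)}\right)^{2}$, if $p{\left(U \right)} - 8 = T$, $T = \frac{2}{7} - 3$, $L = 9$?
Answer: $\frac{14641}{49} \approx 298.8$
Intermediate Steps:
$h = \frac{1}{4} \approx 0.25$
$T = - \frac{19}{7}$ ($T = 2 \cdot \frac{1}{7} - 3 = \frac{2}{7} - 3 = - \frac{19}{7} \approx -2.7143$)
$p{\left(U \right)} = \frac{37}{7}$ ($p{\left(U \right)} = 8 - \frac{19}{7} = \frac{37}{7}$)
$\left(\left(3 + L\right) + p{\left(h \right)}\right)^{2} = \left(\left(3 + 9\right) + \frac{37}{7}\right)^{2} = \left(12 + \frac{37}{7}\right)^{2} = \left(\frac{121}{7}\right)^{2} = \frac{14641}{49}$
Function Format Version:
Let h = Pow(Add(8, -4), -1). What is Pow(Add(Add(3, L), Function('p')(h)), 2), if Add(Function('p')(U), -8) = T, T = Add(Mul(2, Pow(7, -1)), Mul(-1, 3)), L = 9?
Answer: Rational(14641, 49) ≈ 298.80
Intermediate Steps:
h = Rational(1, 4) (h = Pow(4, -1) = Rational(1, 4) ≈ 0.25000)
T = Rational(-19, 7) (T = Add(Mul(2, Rational(1, 7)), -3) = Add(Rational(2, 7), -3) = Rational(-19, 7) ≈ -2.7143)
Function('p')(U) = Rational(37, 7) (Function('p')(U) = Add(8, Rational(-19, 7)) = Rational(37, 7))
Pow(Add(Add(3, L), Function('p')(h)), 2) = Pow(Add(Add(3, 9), Rational(37, 7)), 2) = Pow(Add(12, Rational(37, 7)), 2) = Pow(Rational(121, 7), 2) = Rational(14641, 49)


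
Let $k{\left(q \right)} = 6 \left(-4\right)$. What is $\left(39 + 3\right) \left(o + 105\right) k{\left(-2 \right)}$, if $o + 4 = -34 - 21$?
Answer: $-46368$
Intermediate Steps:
$k{\left(q \right)} = -24$
$o = -59$ ($o = -4 - 55 = -59$)
$\left(39 + 3\right) \left(o + 105\right) k{\left(-2 \right)} = \left(39 + 3\right) \left(-59 + 105\right) \left(-24\right) = 42 \cdot 46 \left(-24\right) = 1932 \left(-24\right) = -46368$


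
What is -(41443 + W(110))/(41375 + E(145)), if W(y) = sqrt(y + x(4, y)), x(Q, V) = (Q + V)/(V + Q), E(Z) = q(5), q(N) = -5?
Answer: -41443/41370 - sqrt(111)/41370 ≈ -1.0020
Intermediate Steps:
E(Z) = -5
x(Q, V) = 1 (x(Q, V) = (Q + V)/(Q + V) = 1)
W(y) = sqrt(1 + y) (W(y) = sqrt(y + 1) = sqrt(1 + y))
-(41443 + W(110))/(41375 + E(145)) = -(41443 + sqrt(1 + 110))/(41375 - 5) = -(41443 + sqrt(111))/41370 = -(41443/41370 + sqrt(111)/41370) = -41443/41370 - sqrt(111)/41370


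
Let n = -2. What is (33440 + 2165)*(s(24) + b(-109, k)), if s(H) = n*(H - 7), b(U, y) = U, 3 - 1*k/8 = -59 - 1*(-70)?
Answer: -5091515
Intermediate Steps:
k = -64 (k = 24 - 8*(-59 - 1*(-70)) = 24 - 8*(-59 + 70) = 24 - 8*11 = 24 - 88 = -64)
s(H) = 14 - 2*H (s(H) = -2*(H - 7) = -2*(-7 + H) = 14 - 2*H)
(33440 + 2165)*(s(24) + b(-109, k)) = (33440 + 2165)*((14 - 2*24) - 109) = 35605*((14 - 48) - 109) = 35605*(-34 - 109) = 35605*(-143) = -5091515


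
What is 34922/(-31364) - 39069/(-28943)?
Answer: 107306335/453884126 ≈ 0.23642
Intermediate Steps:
34922/(-31364) - 39069/(-28943) = 34922*(-1/31364) - 39069*(-1/28943) = -17461/15682 + 39069/28943 = 107306335/453884126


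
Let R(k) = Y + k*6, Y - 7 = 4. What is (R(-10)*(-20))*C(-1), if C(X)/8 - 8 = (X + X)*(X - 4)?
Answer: 141120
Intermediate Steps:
Y = 11 (Y = 7 + 4 = 11)
R(k) = 11 + 6*k (R(k) = 11 + k*6 = 11 + 6*k)
C(X) = 64 + 16*X*(-4 + X) (C(X) = 64 + 8*((X + X)*(X - 4)) = 64 + 8*((2*X)*(-4 + X)) = 64 + 8*(2*X*(-4 + X)) = 64 + 16*X*(-4 + X))
(R(-10)*(-20))*C(-1) = ((11 + 6*(-10))*(-20))*(64 - 64*(-1) + 16*(-1)²) = ((11 - 60)*(-20))*(64 + 64 + 16*1) = (-49*(-20))*(64 + 64 + 16) = 980*144 = 141120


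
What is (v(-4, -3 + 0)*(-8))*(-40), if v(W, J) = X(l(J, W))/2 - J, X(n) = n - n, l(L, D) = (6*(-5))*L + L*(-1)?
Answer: 960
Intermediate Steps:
l(L, D) = -31*L (l(L, D) = -30*L - L = -31*L)
X(n) = 0
v(W, J) = -J (v(W, J) = 0/2 - J = 0*(½) - J = 0 - J = -J)
(v(-4, -3 + 0)*(-8))*(-40) = (-(-3 + 0)*(-8))*(-40) = (-1*(-3)*(-8))*(-40) = (3*(-8))*(-40) = -24*(-40) = 960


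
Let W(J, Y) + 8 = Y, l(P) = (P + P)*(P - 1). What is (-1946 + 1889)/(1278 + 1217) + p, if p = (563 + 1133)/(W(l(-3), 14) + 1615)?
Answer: 4139123/4044395 ≈ 1.0234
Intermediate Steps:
l(P) = 2*P*(-1 + P) (l(P) = (2*P)*(-1 + P) = 2*P*(-1 + P))
W(J, Y) = -8 + Y
p = 1696/1621 (p = (563 + 1133)/((-8 + 14) + 1615) = 1696/(6 + 1615) = 1696/1621 ≈ 1.0463)
(-1946 + 1889)/(1278 + 1217) + p = (-1946 + 1889)/(1278 + 1217) + 1696/1621 = -57/2495 + 1696/1621 = 4139123/4044395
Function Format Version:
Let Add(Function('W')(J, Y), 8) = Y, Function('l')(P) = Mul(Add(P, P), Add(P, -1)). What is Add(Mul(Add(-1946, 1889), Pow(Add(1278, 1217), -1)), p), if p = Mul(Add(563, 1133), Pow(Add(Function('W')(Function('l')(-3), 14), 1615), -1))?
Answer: Rational(4139123, 4044395) ≈ 1.0234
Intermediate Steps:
Function('l')(P) = Mul(2, P, Add(-1, P)) (Function('l')(P) = Mul(Mul(2, P), Add(-1, P)) = Mul(2, P, Add(-1, P)))
Function('W')(J, Y) = Add(-8, Y)
p = Rational(1696, 1621) (p = Mul(Add(563, 1133), Pow(Add(Add(-8, 14), 1615), -1)) = Mul(1696, Pow(Add(6, 1615), -1)) = Mul(1696, Pow(1621, -1)) = Mul(1696, Rational(1, 1621)) = Rational(1696, 1621) ≈ 1.0463)
Add(Mul(Add(-1946, 1889), Pow(Add(1278, 1217), -1)), p) = Add(Mul(Add(-1946, 1889), Pow(Add(1278, 1217), -1)), Rational(1696, 1621)) = Add(Mul(-57, Pow(2495, -1)), Rational(1696, 1621)) = Add(Mul(-57, Rational(1, 2495)), Rational(1696, 1621)) = Add(Rational(-57, 2495), Rational(1696, 1621)) = Rational(4139123, 4044395)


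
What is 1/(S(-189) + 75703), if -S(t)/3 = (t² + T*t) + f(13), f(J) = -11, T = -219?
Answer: -1/155600 ≈ -6.4267e-6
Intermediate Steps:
S(t) = 33 - 3*t² + 657*t (S(t) = -3*((t² - 219*t) - 11) = -3*(-11 + t² - 219*t) = 33 - 3*t² + 657*t)
1/(S(-189) + 75703) = 1/((33 - 3*(-189)² + 657*(-189)) + 75703) = 1/((33 - 3*35721 - 124173) + 75703) = 1/((33 - 107163 - 124173) + 75703) = 1/(-231303 + 75703) = 1/(-155600) = -1/155600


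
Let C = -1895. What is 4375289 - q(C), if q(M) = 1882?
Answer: 4373407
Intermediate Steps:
4375289 - q(C) = 4375289 - 1*1882 = 4375289 - 1882 = 4373407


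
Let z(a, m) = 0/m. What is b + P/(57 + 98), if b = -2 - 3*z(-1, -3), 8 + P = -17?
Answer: -67/31 ≈ -2.1613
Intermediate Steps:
P = -25 (P = -8 - 17 = -25)
z(a, m) = 0
b = -2 (b = -2 - 3*0 = -2 + 0 = -2)
b + P/(57 + 98) = -2 - 25/(57 + 98) = -2 - 25/155 = -2 - 25*1/155 = -2 - 5/31 = -67/31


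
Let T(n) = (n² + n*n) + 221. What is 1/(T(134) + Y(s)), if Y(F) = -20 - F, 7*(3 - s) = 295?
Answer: 7/253065 ≈ 2.7661e-5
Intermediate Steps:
s = -274/7 (s = 3 - ⅐*295 = 3 - 295/7 = -274/7 ≈ -39.143)
T(n) = 221 + 2*n² (T(n) = (n² + n²) + 221 = 2*n² + 221 = 221 + 2*n²)
1/(T(134) + Y(s)) = 1/((221 + 2*134²) + (-20 - 1*(-274/7))) = 1/((221 + 2*17956) + (-20 + 274/7)) = 1/((221 + 35912) + 134/7) = 1/(36133 + 134/7) = 1/(253065/7) = 7/253065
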